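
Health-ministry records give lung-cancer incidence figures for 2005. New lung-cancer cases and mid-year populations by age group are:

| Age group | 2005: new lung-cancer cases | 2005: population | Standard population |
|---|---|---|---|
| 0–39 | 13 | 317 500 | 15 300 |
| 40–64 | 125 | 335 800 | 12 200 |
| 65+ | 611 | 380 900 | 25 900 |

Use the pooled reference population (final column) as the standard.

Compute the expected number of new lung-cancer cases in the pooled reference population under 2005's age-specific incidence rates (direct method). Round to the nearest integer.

47

Age-specific rates per 100 000 for 2005: 4.09, 37.22, 160.41.
Expected new lung-cancer cases = Σ (standard pop × age-specific rate ÷ 100 000)
= 15 300×4.09/100 000 + 12 200×37.22/100 000 + 25 900×160.41/100 000
= 0.63 + 4.54 + 41.55 = 46.71.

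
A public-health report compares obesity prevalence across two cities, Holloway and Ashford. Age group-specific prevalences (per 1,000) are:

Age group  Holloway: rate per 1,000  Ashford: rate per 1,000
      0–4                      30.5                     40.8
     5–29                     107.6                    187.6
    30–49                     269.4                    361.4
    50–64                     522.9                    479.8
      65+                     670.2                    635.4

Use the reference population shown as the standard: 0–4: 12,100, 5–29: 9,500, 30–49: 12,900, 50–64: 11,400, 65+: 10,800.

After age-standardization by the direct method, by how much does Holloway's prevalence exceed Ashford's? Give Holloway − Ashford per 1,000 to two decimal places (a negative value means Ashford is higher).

Standard total = 56,700; weights = 0.2134, 0.1675, 0.2275, 0.2011, 0.1905.
Holloway: 0.2134×30.5 + 0.1675×107.6 + 0.2275×269.4 + 0.2011×522.9 + 0.1905×670.2 = 318.6196 per 1,000.
Ashford: 0.2134×40.8 + 0.1675×187.6 + 0.2275×361.4 + 0.2011×479.8 + 0.1905×635.4 = 339.8586 per 1,000.
Difference = 318.6196 − 339.8586 = -21.2390.

-21.24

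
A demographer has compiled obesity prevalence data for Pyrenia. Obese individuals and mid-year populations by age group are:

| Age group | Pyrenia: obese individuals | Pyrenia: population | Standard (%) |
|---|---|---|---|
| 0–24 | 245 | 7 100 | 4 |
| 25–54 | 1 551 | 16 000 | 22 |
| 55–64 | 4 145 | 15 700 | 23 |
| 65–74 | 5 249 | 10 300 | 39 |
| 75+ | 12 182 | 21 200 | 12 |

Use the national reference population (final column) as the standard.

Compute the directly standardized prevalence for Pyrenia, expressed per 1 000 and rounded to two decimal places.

351.13

Age-specific rates per 1 000 for Pyrenia: 34.507, 96.938, 264.013, 509.612, 574.623.
Standard weights: 0.04, 0.22, 0.23, 0.39, 0.12.
Standardized rate: 0.0400×34.507 + 0.2200×96.938 + 0.2300×264.013 + 0.3900×509.612 + 0.1200×574.623 = 351.1327 per 1 000.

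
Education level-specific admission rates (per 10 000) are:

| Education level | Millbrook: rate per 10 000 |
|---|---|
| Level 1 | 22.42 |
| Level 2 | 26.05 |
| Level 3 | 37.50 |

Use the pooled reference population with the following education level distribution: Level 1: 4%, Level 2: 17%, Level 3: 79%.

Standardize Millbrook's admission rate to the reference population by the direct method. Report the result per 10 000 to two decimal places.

Standard weights: 0.04, 0.17, 0.79.
Standardized rate: 0.0400×22.42 + 0.1700×26.05 + 0.7900×37.50 = 34.9503 per 10 000.

34.95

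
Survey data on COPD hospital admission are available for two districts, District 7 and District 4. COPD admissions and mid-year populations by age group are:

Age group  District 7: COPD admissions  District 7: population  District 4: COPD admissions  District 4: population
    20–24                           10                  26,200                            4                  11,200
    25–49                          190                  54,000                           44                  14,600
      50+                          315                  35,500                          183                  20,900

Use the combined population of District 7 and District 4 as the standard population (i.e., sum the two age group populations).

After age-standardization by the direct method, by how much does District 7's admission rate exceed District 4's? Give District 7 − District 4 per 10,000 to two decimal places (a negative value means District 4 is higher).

2.60

Age-specific rates per 10,000 for District 7: 3.82, 35.19, 88.73.
For District 4: 3.57, 30.14, 87.56.
Combined standard total = 162,400; weights = 0.2303, 0.4224, 0.3473.
District 7: 0.2303×3.82 + 0.4224×35.19 + 0.3473×88.73 = 46.5576 per 10,000.
District 4: 0.2303×3.57 + 0.4224×30.14 + 0.3473×87.56 = 43.9615 per 10,000.
Difference = 46.5576 − 43.9615 = 2.5962.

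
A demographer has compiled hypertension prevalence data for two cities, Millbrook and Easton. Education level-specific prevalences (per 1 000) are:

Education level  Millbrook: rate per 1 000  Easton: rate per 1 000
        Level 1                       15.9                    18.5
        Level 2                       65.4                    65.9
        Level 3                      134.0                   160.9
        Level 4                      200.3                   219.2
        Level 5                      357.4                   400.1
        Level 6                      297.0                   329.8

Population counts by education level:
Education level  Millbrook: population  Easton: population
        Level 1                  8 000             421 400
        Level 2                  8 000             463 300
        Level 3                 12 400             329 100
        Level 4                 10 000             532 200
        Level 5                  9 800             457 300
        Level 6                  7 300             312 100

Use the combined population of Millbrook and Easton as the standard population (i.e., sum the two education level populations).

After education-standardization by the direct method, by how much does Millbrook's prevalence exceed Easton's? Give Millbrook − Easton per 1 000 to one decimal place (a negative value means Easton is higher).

-19.9

Combined standard total = 2 570 900; weights = 0.1670, 0.1833, 0.1328, 0.2109, 0.1817, 0.1242.
Millbrook: 0.1670×15.9 + 0.1833×65.4 + 0.1328×134.0 + 0.2109×200.3 + 0.1817×357.4 + 0.1242×297.0 = 176.5209 per 1 000.
Easton: 0.1670×18.5 + 0.1833×65.9 + 0.1328×160.9 + 0.2109×219.2 + 0.1817×400.1 + 0.1242×329.8 = 196.4390 per 1 000.
Difference = 176.5209 − 196.4390 = -19.9181.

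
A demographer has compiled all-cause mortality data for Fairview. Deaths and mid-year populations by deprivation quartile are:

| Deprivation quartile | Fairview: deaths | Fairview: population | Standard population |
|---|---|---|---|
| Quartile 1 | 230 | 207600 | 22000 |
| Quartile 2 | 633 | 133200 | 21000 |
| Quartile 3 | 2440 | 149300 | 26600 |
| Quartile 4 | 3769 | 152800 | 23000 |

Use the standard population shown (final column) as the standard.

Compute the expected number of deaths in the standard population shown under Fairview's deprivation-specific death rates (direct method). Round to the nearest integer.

1126

Deprivation-specific rates per 100000 for Fairview: 110.79, 475.23, 1634.29, 2466.62.
Expected deaths = Σ (standard pop × deprivation-specific rate ÷ 100000)
= 22000×110.79/100000 + 21000×475.23/100000 + 26600×1634.29/100000 + 23000×2466.62/100000
= 24.37 + 99.80 + 434.72 + 567.32 = 1126.22.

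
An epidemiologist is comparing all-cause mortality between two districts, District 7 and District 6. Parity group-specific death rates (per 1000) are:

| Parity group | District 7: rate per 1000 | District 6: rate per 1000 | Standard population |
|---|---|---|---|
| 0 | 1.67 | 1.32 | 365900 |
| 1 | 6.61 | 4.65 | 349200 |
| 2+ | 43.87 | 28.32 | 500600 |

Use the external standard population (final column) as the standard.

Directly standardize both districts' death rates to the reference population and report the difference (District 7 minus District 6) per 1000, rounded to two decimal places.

Standard total = 1215700; weights = 0.3010, 0.2872, 0.4118.
District 7: 0.3010×1.67 + 0.2872×6.61 + 0.4118×43.87 = 20.4661 per 1000.
District 6: 0.3010×1.32 + 0.2872×4.65 + 0.4118×28.32 = 13.3946 per 1000.
Difference = 20.4661 − 13.3946 = 7.0715.

7.07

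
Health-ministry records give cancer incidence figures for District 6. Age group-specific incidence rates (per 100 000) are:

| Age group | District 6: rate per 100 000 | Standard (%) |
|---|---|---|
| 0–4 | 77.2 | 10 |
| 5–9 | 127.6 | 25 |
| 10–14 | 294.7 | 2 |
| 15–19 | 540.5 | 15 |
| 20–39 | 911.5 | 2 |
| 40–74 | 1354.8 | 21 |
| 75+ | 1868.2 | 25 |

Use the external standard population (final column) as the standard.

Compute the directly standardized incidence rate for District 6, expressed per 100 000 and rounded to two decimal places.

Standard weights: 0.10, 0.25, 0.02, 0.15, 0.02, 0.21, 0.25.
Standardized rate: 0.1000×77.2 + 0.2500×127.6 + 0.0200×294.7 + 0.1500×540.5 + 0.0200×911.5 + 0.2100×1354.8 + 0.2500×1868.2 = 896.3770 per 100 000.

896.38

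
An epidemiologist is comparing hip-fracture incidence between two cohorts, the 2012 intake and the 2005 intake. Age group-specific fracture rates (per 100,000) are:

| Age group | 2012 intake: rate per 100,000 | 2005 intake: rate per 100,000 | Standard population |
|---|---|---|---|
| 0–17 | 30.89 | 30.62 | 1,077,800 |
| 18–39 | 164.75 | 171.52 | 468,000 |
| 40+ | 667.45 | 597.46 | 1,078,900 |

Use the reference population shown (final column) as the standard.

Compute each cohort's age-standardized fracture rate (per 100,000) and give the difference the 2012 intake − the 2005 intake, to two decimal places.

27.67

Standard total = 2,624,700; weights = 0.4106, 0.1783, 0.4111.
The 2012 intake: 0.4106×30.89 + 0.1783×164.75 + 0.4111×667.45 = 316.4202 per 100,000.
The 2005 intake: 0.4106×30.62 + 0.1783×171.52 + 0.4111×597.46 = 288.7466 per 100,000.
Difference = 316.4202 − 288.7466 = 27.6736.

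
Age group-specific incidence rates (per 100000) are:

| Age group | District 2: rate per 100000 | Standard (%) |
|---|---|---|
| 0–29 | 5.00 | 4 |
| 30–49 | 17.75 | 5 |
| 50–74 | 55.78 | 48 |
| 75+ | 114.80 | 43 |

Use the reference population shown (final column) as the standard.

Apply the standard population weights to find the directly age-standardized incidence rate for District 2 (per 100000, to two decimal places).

77.23

Standard weights: 0.04, 0.05, 0.48, 0.43.
Standardized rate: 0.0400×5.00 + 0.0500×17.75 + 0.4800×55.78 + 0.4300×114.80 = 77.2259 per 100000.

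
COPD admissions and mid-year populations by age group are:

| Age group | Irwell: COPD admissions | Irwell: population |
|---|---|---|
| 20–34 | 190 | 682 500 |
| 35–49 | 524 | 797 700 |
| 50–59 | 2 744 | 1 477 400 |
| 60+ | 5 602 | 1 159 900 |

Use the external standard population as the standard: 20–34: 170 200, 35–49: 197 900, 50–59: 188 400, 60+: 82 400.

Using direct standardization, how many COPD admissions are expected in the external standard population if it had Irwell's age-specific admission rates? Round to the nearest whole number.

Age-specific rates per 10 000 for Irwell: 2.78, 6.57, 18.57, 48.30.
Expected COPD admissions = Σ (standard pop × age-specific rate ÷ 10 000)
= 170 200×2.78/10 000 + 197 900×6.57/10 000 + 188 400×18.57/10 000 + 82 400×48.30/10 000
= 47.38 + 130.00 + 349.92 + 397.97 = 925.27.

925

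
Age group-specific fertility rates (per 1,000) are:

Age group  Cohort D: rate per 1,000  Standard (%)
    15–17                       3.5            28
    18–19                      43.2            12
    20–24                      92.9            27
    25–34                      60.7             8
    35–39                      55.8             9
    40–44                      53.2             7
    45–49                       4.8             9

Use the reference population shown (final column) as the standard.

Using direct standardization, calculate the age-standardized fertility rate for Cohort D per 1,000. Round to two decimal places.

45.28

Standard weights: 0.28, 0.12, 0.27, 0.08, 0.09, 0.07, 0.09.
Standardized rate: 0.2800×3.5 + 0.1200×43.2 + 0.2700×92.9 + 0.0800×60.7 + 0.0900×55.8 + 0.0700×53.2 + 0.0900×4.8 = 45.2810 per 1,000.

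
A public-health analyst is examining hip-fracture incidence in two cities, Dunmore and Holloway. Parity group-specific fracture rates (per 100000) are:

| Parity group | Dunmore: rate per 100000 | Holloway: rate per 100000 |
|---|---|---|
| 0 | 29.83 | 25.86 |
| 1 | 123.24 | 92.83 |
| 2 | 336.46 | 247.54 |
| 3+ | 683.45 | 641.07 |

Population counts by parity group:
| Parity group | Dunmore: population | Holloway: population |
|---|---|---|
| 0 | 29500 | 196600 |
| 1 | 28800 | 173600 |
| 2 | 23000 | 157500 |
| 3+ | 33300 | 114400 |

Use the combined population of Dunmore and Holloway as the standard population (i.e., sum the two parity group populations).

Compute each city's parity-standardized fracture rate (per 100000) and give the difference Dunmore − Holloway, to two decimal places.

Combined standard total = 756700; weights = 0.2988, 0.2675, 0.2385, 0.1952.
Dunmore: 0.2988×29.83 + 0.2675×123.24 + 0.2385×336.46 + 0.1952×683.45 = 255.5371 per 100000.
Holloway: 0.2988×25.86 + 0.2675×92.83 + 0.2385×247.54 + 0.1952×641.07 = 216.7342 per 100000.
Difference = 255.5371 − 216.7342 = 38.8029.

38.80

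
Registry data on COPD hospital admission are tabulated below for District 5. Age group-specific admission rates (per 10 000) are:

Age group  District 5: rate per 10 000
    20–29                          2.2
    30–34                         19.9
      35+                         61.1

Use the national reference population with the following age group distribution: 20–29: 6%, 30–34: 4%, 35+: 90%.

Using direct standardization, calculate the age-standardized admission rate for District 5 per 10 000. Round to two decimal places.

55.92

Standard weights: 0.06, 0.04, 0.90.
Standardized rate: 0.0600×2.2 + 0.0400×19.9 + 0.9000×61.1 = 55.9180 per 10 000.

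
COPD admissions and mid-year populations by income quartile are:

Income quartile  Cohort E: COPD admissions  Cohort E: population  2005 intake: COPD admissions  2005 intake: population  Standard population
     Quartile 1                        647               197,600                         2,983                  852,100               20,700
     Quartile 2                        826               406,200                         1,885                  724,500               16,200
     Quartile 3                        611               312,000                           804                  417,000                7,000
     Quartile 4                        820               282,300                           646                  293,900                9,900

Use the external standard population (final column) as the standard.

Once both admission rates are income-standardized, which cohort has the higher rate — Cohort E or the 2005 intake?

Income-specific rates per 10,000 for Cohort E: 32.74, 20.33, 19.58, 29.05.
For the 2005 intake: 35.01, 26.02, 19.28, 21.98.
Standard total = 53,800; weights = 0.3848, 0.3011, 0.1301, 0.1840.
Cohort E: 0.3848×32.74 + 0.3011×20.33 + 0.1301×19.58 + 0.1840×29.05 = 26.6143 per 10,000.
The 2005 intake: 0.3848×35.01 + 0.3011×26.02 + 0.1301×19.28 + 0.1840×21.98 = 27.8572 per 10,000.

2005 intake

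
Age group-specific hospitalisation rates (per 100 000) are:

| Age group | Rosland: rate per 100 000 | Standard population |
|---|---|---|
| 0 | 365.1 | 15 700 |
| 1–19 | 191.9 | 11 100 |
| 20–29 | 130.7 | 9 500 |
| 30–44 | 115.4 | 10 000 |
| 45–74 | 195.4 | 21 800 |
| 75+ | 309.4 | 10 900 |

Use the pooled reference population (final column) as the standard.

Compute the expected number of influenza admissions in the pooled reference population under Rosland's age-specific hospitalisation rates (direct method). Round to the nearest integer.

Expected influenza admissions = Σ (standard pop × age-specific rate ÷ 100 000)
= 15 700×365.1/100 000 + 11 100×191.9/100 000 + 9 500×130.7/100 000 + 10 000×115.4/100 000 + 21 800×195.4/100 000 + 10 900×309.4/100 000
= 57.32 + 21.30 + 12.42 + 11.54 + 42.60 + 33.72 = 178.90.

179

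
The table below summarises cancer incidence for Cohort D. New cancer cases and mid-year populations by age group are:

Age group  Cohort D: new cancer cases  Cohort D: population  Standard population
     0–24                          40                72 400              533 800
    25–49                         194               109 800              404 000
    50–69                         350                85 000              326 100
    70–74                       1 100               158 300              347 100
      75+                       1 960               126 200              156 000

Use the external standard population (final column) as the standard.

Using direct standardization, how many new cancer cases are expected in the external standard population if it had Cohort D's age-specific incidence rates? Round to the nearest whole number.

7186

Age-specific rates per 100 000 for Cohort D: 55.25, 176.68, 411.76, 694.88, 1553.09.
Expected new cancer cases = Σ (standard pop × age-specific rate ÷ 100 000)
= 533 800×55.25/100 000 + 404 000×176.68/100 000 + 326 100×411.76/100 000 + 347 100×694.88/100 000 + 156 000×1553.09/100 000
= 294.92 + 713.81 + 1342.76 + 2411.94 + 2422.82 = 7186.25.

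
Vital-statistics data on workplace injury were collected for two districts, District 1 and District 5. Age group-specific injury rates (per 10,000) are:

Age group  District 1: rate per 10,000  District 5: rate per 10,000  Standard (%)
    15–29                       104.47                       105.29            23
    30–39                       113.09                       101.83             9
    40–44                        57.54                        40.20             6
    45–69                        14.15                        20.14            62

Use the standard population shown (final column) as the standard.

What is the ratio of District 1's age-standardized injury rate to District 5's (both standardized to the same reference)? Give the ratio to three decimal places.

0.962

Standard weights: 0.23, 0.09, 0.06, 0.62.
District 1: 0.2300×104.47 + 0.0900×113.09 + 0.0600×57.54 + 0.6200×14.15 = 46.4316 per 10,000.
District 5: 0.2300×105.29 + 0.0900×101.83 + 0.0600×40.20 + 0.6200×20.14 = 48.2802 per 10,000.
Ratio = 46.4316 ÷ 48.2802 = 0.96171.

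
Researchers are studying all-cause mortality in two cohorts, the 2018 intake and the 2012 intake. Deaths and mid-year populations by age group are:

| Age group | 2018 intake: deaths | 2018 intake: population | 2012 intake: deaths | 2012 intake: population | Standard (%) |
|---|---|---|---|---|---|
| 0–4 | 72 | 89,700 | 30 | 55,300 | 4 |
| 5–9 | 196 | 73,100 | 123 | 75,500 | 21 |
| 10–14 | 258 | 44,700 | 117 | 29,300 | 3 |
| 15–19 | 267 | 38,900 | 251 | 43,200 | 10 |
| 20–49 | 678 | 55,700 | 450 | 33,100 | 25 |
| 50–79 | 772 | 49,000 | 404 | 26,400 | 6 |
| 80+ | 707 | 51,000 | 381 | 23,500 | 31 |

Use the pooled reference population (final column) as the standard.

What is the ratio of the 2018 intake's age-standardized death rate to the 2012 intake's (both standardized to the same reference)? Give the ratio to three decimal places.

Age-specific rates per 1,000 for the 2018 intake: 0.803, 2.681, 5.772, 6.864, 12.172, 15.755, 13.863.
For the 2012 intake: 0.542, 1.629, 3.993, 5.810, 13.595, 15.303, 16.213.
Standard weights: 0.04, 0.21, 0.03, 0.10, 0.25, 0.06, 0.31.
The 2018 intake: 0.0400×0.803 + 0.2100×2.681 + 0.0300×5.772 + 0.1000×6.864 + 0.2500×12.172 + 0.0600×15.755 + 0.3100×13.863 = 9.7405 per 1,000.
The 2012 intake: 0.0400×0.542 + 0.2100×1.629 + 0.0300×3.993 + 0.1000×5.810 + 0.2500×13.595 + 0.0600×15.303 + 0.3100×16.213 = 10.4076 per 1,000.
Ratio = 9.7405 ÷ 10.4076 = 0.93591.

0.936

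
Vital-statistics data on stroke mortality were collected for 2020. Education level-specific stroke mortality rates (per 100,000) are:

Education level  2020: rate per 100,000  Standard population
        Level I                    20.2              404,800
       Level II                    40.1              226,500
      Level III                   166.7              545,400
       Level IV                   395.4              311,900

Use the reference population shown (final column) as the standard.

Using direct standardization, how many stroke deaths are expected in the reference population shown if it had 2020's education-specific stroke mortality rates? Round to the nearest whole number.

2315

Expected stroke deaths = Σ (standard pop × education-specific rate ÷ 100,000)
= 404,800×20.2/100,000 + 226,500×40.1/100,000 + 545,400×166.7/100,000 + 311,900×395.4/100,000
= 81.77 + 90.83 + 909.18 + 1233.25 = 2315.03.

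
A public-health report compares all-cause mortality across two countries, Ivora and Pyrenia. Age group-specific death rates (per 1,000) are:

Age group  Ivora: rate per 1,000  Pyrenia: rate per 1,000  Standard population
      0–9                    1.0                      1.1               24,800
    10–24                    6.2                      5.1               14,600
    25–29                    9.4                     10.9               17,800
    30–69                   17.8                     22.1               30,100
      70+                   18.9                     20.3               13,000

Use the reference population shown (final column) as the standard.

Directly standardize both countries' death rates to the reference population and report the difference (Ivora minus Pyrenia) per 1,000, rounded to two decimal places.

Standard total = 100,300; weights = 0.2473, 0.1456, 0.1775, 0.3001, 0.1296.
Ivora: 0.2473×1.0 + 0.1456×6.2 + 0.1775×9.4 + 0.3001×17.8 + 0.1296×18.9 = 10.6094 per 1,000.
Pyrenia: 0.2473×1.1 + 0.1456×5.1 + 0.1775×10.9 + 0.3001×22.1 + 0.1296×20.3 = 12.2121 per 1,000.
Difference = 10.6094 − 12.2121 = -1.6027.

-1.60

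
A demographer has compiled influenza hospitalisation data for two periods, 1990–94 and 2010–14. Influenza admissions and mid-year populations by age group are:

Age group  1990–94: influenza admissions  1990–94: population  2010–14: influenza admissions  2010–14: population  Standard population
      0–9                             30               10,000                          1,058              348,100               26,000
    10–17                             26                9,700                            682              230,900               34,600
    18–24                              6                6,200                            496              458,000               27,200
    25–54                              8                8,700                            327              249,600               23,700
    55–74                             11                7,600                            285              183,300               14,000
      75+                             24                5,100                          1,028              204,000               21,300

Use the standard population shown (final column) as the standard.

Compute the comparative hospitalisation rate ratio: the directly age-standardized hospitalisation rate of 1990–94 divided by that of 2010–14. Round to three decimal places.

Age-specific rates per 100,000 for 1990–94: 300.00, 268.04, 96.77, 91.95, 144.74, 470.59.
For 2010–14: 303.94, 295.37, 108.30, 131.01, 155.48, 503.92.
Standard total = 146,800; weights = 0.1771, 0.2357, 0.1853, 0.1614, 0.0954, 0.1451.
1990–94: 0.1771×300.00 + 0.2357×268.04 + 0.1853×96.77 + 0.1614×91.95 + 0.0954×144.74 + 0.1451×470.59 = 231.1692 per 100,000.
2010–14: 0.1771×303.94 + 0.2357×295.37 + 0.1853×108.30 + 0.1614×131.01 + 0.0954×155.48 + 0.1451×503.92 = 252.6082 per 100,000.
Ratio = 231.1692 ÷ 252.6082 = 0.91513.

0.915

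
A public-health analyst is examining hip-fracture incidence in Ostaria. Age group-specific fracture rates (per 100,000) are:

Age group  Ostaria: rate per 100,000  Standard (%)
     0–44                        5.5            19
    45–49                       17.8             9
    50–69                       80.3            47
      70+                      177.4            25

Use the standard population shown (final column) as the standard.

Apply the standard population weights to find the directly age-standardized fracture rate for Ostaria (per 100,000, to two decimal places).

84.74

Standard weights: 0.19, 0.09, 0.47, 0.25.
Standardized rate: 0.1900×5.5 + 0.0900×17.8 + 0.4700×80.3 + 0.2500×177.4 = 84.7380 per 100,000.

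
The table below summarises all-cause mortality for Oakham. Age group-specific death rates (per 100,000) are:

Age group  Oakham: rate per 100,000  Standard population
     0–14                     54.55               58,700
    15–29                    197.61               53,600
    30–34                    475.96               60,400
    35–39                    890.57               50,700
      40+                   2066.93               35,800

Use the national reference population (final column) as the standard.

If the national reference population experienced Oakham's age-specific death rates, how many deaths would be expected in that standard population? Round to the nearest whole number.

Expected deaths = Σ (standard pop × age-specific rate ÷ 100,000)
= 58,700×54.55/100,000 + 53,600×197.61/100,000 + 60,400×475.96/100,000 + 50,700×890.57/100,000 + 35,800×2066.93/100,000
= 32.02 + 105.92 + 287.48 + 451.52 + 739.96 = 1616.90.

1617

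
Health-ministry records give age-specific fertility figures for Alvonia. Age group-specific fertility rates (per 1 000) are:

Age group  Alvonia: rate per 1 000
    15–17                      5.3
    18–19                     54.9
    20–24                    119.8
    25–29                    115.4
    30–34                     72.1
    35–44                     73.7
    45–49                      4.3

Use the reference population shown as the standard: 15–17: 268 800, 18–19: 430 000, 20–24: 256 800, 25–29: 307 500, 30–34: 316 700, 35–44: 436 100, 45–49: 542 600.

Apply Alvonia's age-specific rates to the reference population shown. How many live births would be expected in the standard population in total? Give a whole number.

148590

Expected live births = Σ (standard pop × age-specific rate ÷ 1 000)
= 268 800×5.3/1 000 + 430 000×54.9/1 000 + 256 800×119.8/1 000 + 307 500×115.4/1 000 + 316 700×72.1/1 000 + 436 100×73.7/1 000 + 542 600×4.3/1 000
= 1424.64 + 23607.00 + 30764.64 + 35485.50 + 22834.07 + 32140.57 + 2333.18 = 148589.60.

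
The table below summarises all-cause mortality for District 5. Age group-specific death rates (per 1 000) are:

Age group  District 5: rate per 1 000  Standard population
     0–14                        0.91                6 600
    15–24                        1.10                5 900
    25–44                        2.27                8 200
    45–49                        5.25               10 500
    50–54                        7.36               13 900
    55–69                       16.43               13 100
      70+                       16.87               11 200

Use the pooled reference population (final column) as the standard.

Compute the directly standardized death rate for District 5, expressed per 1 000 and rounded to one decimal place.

8.5

Standard total = 69 400; weights = 0.0951, 0.0850, 0.1182, 0.1513, 0.2003, 0.1888, 0.1614.
Standardized rate: 0.0951×0.91 + 0.0850×1.10 + 0.1182×2.27 + 0.1513×5.25 + 0.2003×7.36 + 0.1888×16.43 + 0.1614×16.87 = 8.5406 per 1 000.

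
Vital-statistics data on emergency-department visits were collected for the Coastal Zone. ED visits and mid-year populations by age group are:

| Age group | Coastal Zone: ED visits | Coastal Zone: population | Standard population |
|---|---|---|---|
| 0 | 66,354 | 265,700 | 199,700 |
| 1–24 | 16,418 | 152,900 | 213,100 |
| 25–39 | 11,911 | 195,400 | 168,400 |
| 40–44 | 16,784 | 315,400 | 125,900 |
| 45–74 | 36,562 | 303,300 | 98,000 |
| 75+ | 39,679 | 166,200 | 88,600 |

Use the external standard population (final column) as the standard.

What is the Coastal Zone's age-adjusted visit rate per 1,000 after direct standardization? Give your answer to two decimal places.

Age-specific rates per 1,000 for the Coastal Zone: 249.733, 107.377, 60.957, 53.215, 120.547, 238.742.
Standard total = 893,700; weights = 0.2235, 0.2384, 0.1884, 0.1409, 0.1097, 0.0991.
Standardized rate: 0.2235×249.733 + 0.2384×107.377 + 0.1884×60.957 + 0.1409×53.215 + 0.1097×120.547 + 0.0991×238.742 = 137.2775 per 1,000.

137.28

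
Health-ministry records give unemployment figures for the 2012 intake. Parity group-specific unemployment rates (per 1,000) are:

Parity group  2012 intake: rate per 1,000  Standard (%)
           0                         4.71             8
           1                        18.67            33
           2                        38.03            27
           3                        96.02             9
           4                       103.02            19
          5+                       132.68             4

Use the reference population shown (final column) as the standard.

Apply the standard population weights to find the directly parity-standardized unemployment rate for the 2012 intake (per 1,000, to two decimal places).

50.33

Standard weights: 0.08, 0.33, 0.27, 0.09, 0.19, 0.04.
Standardized rate: 0.0800×4.71 + 0.3300×18.67 + 0.2700×38.03 + 0.0900×96.02 + 0.1900×103.02 + 0.0400×132.68 = 50.3288 per 1,000.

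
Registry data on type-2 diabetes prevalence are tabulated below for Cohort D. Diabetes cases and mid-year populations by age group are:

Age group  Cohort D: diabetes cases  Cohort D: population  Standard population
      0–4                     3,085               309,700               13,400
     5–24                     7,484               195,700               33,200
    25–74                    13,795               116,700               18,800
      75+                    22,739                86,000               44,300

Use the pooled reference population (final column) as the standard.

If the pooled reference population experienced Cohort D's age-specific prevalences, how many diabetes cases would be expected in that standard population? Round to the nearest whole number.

15339

Age-specific rates per 1,000 for Cohort D: 9.961, 38.242, 118.209, 264.407.
Expected diabetes cases = Σ (standard pop × age-specific rate ÷ 1,000)
= 13,400×9.961/1,000 + 33,200×38.242/1,000 + 18,800×118.209/1,000 + 44,300×264.407/1,000
= 133.48 + 1269.64 + 2222.33 + 11713.23 = 15338.68.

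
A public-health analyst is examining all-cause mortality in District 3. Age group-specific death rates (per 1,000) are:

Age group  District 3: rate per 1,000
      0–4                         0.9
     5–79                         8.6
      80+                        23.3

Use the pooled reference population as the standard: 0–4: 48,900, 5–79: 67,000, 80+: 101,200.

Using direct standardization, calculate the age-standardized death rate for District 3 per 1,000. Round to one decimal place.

Standard total = 217,100; weights = 0.2252, 0.3086, 0.4661.
Standardized rate: 0.2252×0.9 + 0.3086×8.6 + 0.4661×23.3 = 13.7180 per 1,000.

13.7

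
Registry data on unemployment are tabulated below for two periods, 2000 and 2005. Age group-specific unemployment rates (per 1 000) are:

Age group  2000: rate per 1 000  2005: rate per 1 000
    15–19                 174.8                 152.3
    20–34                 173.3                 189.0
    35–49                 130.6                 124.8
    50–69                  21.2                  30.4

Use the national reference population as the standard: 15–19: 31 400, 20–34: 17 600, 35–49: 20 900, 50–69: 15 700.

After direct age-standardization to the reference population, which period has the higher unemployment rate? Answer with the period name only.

Standard total = 85 600; weights = 0.3668, 0.2056, 0.2442, 0.1834.
2000: 0.3668×174.8 + 0.2056×173.3 + 0.2442×130.6 + 0.1834×21.2 = 135.5278 per 1 000.
2005: 0.3668×152.3 + 0.2056×189.0 + 0.2442×124.8 + 0.1834×30.4 = 130.7736 per 1 000.

2000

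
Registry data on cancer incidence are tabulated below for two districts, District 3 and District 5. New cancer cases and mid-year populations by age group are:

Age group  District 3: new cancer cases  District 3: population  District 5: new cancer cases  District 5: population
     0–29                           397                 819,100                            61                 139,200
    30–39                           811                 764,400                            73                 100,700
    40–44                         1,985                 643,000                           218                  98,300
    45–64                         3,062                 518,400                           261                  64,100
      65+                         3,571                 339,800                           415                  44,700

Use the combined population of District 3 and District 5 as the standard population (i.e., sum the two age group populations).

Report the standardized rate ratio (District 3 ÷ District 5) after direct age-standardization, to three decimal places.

Age-specific rates per 100,000 for District 3: 48.47, 106.10, 308.71, 590.66, 1050.91.
For District 5: 43.82, 72.49, 221.77, 407.18, 928.41.
Combined standard total = 3,531,700; weights = 0.2713, 0.2450, 0.2099, 0.1649, 0.1089.
District 3: 0.2713×48.47 + 0.2450×106.10 + 0.2099×308.71 + 0.1649×590.66 + 0.1089×1050.91 = 315.7726 per 100,000.
District 5: 0.2713×43.82 + 0.2450×72.49 + 0.2099×221.77 + 0.1649×407.18 + 0.1089×928.41 = 244.4320 per 100,000.
Ratio = 315.7726 ÷ 244.4320 = 1.29186.

1.292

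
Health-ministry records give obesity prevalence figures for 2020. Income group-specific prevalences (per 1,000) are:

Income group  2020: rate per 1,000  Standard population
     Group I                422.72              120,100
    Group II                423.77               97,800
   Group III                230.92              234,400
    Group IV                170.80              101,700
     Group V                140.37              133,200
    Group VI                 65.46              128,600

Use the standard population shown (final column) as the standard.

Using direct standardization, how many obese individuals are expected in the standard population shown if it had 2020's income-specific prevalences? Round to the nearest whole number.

Expected obese individuals = Σ (standard pop × income-specific rate ÷ 1,000)
= 120,100×422.72/1,000 + 97,800×423.77/1,000 + 234,400×230.92/1,000 + 101,700×170.80/1,000 + 133,200×140.37/1,000 + 128,600×65.46/1,000
= 50768.67 + 41444.71 + 54127.65 + 17370.36 + 18697.28 + 8418.16 = 190826.83.

190827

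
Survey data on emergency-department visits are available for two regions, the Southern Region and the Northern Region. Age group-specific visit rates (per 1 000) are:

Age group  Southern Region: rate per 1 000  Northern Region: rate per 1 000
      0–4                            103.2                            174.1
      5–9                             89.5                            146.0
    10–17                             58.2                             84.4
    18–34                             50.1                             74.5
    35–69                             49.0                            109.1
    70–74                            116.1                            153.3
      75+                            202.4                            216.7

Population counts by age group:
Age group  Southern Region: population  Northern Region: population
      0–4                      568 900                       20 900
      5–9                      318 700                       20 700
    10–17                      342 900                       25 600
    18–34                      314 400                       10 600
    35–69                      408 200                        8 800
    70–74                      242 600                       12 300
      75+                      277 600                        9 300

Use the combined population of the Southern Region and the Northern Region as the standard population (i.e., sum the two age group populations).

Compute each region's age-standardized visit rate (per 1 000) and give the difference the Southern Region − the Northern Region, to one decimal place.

-45.4

Combined standard total = 2 581 500; weights = 0.2285, 0.1315, 0.1427, 0.1259, 0.1615, 0.0987, 0.1111.
The Southern Region: 0.2285×103.2 + 0.1315×89.5 + 0.1427×58.2 + 0.1259×50.1 + 0.1615×49.0 + 0.0987×116.1 + 0.1111×202.4 = 91.8336 per 1 000.
The Northern Region: 0.2285×174.1 + 0.1315×146.0 + 0.1427×84.4 + 0.1259×74.5 + 0.1615×109.1 + 0.0987×153.3 + 0.1111×216.7 = 137.2429 per 1 000.
Difference = 91.8336 − 137.2429 = -45.4094.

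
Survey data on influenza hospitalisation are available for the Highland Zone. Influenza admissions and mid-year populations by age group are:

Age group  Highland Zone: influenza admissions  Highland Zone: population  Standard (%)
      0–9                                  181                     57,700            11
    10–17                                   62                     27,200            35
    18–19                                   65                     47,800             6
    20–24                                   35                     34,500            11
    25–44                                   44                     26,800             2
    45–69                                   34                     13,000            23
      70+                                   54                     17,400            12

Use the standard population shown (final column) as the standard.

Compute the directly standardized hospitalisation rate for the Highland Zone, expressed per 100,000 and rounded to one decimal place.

234.3

Age-specific rates per 100,000 for the Highland Zone: 313.69, 227.94, 135.98, 101.45, 164.18, 261.54, 310.34.
Standard weights: 0.11, 0.35, 0.06, 0.11, 0.02, 0.23, 0.12.
Standardized rate: 0.1100×313.69 + 0.3500×227.94 + 0.0600×135.98 + 0.1100×101.45 + 0.0200×164.18 + 0.2300×261.54 + 0.1200×310.34 = 234.2827 per 100,000.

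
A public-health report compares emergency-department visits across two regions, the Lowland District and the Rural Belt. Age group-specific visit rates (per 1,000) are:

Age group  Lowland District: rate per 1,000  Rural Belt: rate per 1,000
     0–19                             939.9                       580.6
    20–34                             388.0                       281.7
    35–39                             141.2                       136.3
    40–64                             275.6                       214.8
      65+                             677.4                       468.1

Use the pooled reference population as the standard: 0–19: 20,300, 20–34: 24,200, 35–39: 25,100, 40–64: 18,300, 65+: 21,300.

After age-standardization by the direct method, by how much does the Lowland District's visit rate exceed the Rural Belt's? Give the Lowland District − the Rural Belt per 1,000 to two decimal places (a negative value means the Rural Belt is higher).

Standard total = 109,200; weights = 0.1859, 0.2216, 0.2299, 0.1676, 0.1951.
The Lowland District: 0.1859×939.9 + 0.2216×388.0 + 0.2299×141.2 + 0.1676×275.6 + 0.1951×677.4 = 471.4816 per 1,000.
The Rural Belt: 0.1859×580.6 + 0.2216×281.7 + 0.2299×136.3 + 0.1676×214.8 + 0.1951×468.1 = 328.9910 per 1,000.
Difference = 471.4816 − 328.9910 = 142.4906.

142.49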